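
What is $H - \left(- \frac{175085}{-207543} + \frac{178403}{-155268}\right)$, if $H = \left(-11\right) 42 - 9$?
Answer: $- \frac{5056011085585}{10741595508} \approx -470.69$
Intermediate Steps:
$H = -471$ ($H = -462 - 9 = -471$)
$H - \left(- \frac{175085}{-207543} + \frac{178403}{-155268}\right) = -471 - \left(- \frac{175085}{-207543} + \frac{178403}{-155268}\right) = -471 - \left(\left(-175085\right) \left(- \frac{1}{207543}\right) + 178403 \left(- \frac{1}{155268}\right)\right) = -471 - \left(\frac{175085}{207543} - \frac{178403}{155268}\right) = -471 - - \frac{3280398683}{10741595508} = -471 + \frac{3280398683}{10741595508} = - \frac{5056011085585}{10741595508}$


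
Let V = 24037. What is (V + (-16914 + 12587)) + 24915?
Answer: 44625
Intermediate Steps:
(V + (-16914 + 12587)) + 24915 = (24037 + (-16914 + 12587)) + 24915 = (24037 - 4327) + 24915 = 19710 + 24915 = 44625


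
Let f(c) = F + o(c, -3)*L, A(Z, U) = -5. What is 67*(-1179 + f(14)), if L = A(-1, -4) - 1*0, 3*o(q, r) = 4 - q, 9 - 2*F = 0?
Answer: -465449/6 ≈ -77575.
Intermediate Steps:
F = 9/2 (F = 9/2 - ½*0 = 9/2 + 0 = 9/2 ≈ 4.5000)
o(q, r) = 4/3 - q/3 (o(q, r) = (4 - q)/3 = 4/3 - q/3)
L = -5 (L = -5 - 1*0 = -5 + 0 = -5)
f(c) = -13/6 + 5*c/3 (f(c) = 9/2 + (4/3 - c/3)*(-5) = 9/2 + (-20/3 + 5*c/3) = -13/6 + 5*c/3)
67*(-1179 + f(14)) = 67*(-1179 + (-13/6 + (5/3)*14)) = 67*(-1179 + (-13/6 + 70/3)) = 67*(-1179 + 127/6) = 67*(-6947/6) = -465449/6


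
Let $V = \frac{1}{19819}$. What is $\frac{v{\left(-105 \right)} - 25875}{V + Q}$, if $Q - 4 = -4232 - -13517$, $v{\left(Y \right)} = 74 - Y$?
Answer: $- \frac{127317256}{46024673} \approx -2.7663$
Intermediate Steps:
$Q = 9289$ ($Q = 4 - -9285 = 4 + \left(-4232 + 13517\right) = 4 + 9285 = 9289$)
$V = \frac{1}{19819} \approx 5.0457 \cdot 10^{-5}$
$\frac{v{\left(-105 \right)} - 25875}{V + Q} = \frac{\left(74 - -105\right) - 25875}{\frac{1}{19819} + 9289} = \frac{\left(74 + 105\right) - 25875}{\frac{184098692}{19819}} = \left(179 - 25875\right) \frac{19819}{184098692} = \left(-25696\right) \frac{19819}{184098692} = - \frac{127317256}{46024673}$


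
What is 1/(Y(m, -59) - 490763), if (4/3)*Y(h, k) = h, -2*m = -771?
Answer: -8/3923791 ≈ -2.0388e-6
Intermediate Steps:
m = 771/2 (m = -1/2*(-771) = 771/2 ≈ 385.50)
Y(h, k) = 3*h/4
1/(Y(m, -59) - 490763) = 1/((3/4)*(771/2) - 490763) = 1/(2313/8 - 490763) = 1/(-3923791/8) = -8/3923791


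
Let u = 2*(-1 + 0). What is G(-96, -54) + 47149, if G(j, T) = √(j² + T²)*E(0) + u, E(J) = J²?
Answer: 47147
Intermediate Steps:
u = -2 (u = 2*(-1) = -2)
G(j, T) = -2 (G(j, T) = √(j² + T²)*0² - 2 = √(T² + j²)*0 - 2 = 0 - 2 = -2)
G(-96, -54) + 47149 = -2 + 47149 = 47147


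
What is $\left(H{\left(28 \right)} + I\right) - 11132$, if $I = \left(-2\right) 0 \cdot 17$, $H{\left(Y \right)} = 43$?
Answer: $-11089$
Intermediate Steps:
$I = 0$ ($I = 0 \cdot 17 = 0$)
$\left(H{\left(28 \right)} + I\right) - 11132 = \left(43 + 0\right) - 11132 = 43 - 11132 = -11089$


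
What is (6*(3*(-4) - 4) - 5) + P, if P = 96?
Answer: -5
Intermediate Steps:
(6*(3*(-4) - 4) - 5) + P = (6*(3*(-4) - 4) - 5) + 96 = (6*(-12 - 4) - 5) + 96 = (6*(-16) - 5) + 96 = (-96 - 5) + 96 = -101 + 96 = -5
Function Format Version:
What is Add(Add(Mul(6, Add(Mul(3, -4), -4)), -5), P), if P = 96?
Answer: -5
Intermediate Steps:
Add(Add(Mul(6, Add(Mul(3, -4), -4)), -5), P) = Add(Add(Mul(6, Add(Mul(3, -4), -4)), -5), 96) = Add(Add(Mul(6, Add(-12, -4)), -5), 96) = Add(Add(Mul(6, -16), -5), 96) = Add(Add(-96, -5), 96) = Add(-101, 96) = -5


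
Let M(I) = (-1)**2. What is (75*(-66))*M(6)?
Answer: -4950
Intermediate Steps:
M(I) = 1
(75*(-66))*M(6) = (75*(-66))*1 = -4950*1 = -4950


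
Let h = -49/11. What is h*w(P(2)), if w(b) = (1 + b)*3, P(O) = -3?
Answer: 294/11 ≈ 26.727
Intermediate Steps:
w(b) = 3 + 3*b
h = -49/11 (h = -49*1/11 = -49/11 ≈ -4.4545)
h*w(P(2)) = -49*(3 + 3*(-3))/11 = -49*(3 - 9)/11 = -49/11*(-6) = 294/11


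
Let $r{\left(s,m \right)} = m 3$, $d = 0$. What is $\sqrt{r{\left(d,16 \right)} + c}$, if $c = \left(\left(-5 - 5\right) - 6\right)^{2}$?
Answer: $4 \sqrt{19} \approx 17.436$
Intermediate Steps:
$r{\left(s,m \right)} = 3 m$
$c = 256$ ($c = \left(-10 - 6\right)^{2} = \left(-16\right)^{2} = 256$)
$\sqrt{r{\left(d,16 \right)} + c} = \sqrt{3 \cdot 16 + 256} = \sqrt{48 + 256} = \sqrt{304} = 4 \sqrt{19}$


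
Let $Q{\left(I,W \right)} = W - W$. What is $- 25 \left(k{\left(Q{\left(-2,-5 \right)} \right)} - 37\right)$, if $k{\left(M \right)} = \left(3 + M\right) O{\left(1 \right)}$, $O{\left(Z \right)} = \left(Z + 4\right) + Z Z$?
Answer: $475$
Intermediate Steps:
$Q{\left(I,W \right)} = 0$
$O{\left(Z \right)} = 4 + Z + Z^{2}$ ($O{\left(Z \right)} = \left(4 + Z\right) + Z^{2} = 4 + Z + Z^{2}$)
$k{\left(M \right)} = 18 + 6 M$ ($k{\left(M \right)} = \left(3 + M\right) \left(4 + 1 + 1^{2}\right) = \left(3 + M\right) \left(4 + 1 + 1\right) = \left(3 + M\right) 6 = 18 + 6 M$)
$- 25 \left(k{\left(Q{\left(-2,-5 \right)} \right)} - 37\right) = - 25 \left(\left(18 + 6 \cdot 0\right) - 37\right) = - 25 \left(\left(18 + 0\right) - 37\right) = - 25 \left(18 - 37\right) = \left(-25\right) \left(-19\right) = 475$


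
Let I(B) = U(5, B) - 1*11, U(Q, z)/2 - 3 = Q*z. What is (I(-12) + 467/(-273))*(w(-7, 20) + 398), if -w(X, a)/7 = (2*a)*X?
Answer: -27189312/91 ≈ -2.9878e+5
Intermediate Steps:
w(X, a) = -14*X*a (w(X, a) = -7*2*a*X = -14*X*a)
U(Q, z) = 6 + 2*Q*z (U(Q, z) = 6 + 2*(Q*z) = 6 + 2*Q*z)
I(B) = -5 + 10*B (I(B) = (6 + 2*5*B) - 1*11 = (6 + 10*B) - 11 = -5 + 10*B)
(I(-12) + 467/(-273))*(w(-7, 20) + 398) = ((-5 + 10*(-12)) + 467/(-273))*(-14*(-7)*20 + 398) = ((-5 - 120) + 467*(-1/273))*(1960 + 398) = (-125 - 467/273)*2358 = -34592/273*2358 = -27189312/91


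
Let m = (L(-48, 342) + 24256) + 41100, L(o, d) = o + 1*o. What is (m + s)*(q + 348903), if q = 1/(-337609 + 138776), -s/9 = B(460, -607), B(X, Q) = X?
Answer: 4240104053701760/198833 ≈ 2.1325e+10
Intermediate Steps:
s = -4140 (s = -9*460 = -4140)
q = -1/198833 (q = 1/(-198833) = -1/198833 ≈ -5.0293e-6)
L(o, d) = 2*o (L(o, d) = o + o = 2*o)
m = 65260 (m = (2*(-48) + 24256) + 41100 = (-96 + 24256) + 41100 = 24160 + 41100 = 65260)
(m + s)*(q + 348903) = (65260 - 4140)*(-1/198833 + 348903) = 61120*(69373430198/198833) = 4240104053701760/198833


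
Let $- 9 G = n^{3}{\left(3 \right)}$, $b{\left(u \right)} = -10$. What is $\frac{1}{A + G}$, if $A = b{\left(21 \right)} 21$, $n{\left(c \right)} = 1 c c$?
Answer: $- \frac{1}{291} \approx -0.0034364$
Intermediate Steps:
$n{\left(c \right)} = c^{2}$ ($n{\left(c \right)} = c c = c^{2}$)
$G = -81$ ($G = - \frac{\left(3^{2}\right)^{3}}{9} = - \frac{9^{3}}{9} = \left(- \frac{1}{9}\right) 729 = -81$)
$A = -210$ ($A = \left(-10\right) 21 = -210$)
$\frac{1}{A + G} = \frac{1}{-210 - 81} = \frac{1}{-291} = - \frac{1}{291}$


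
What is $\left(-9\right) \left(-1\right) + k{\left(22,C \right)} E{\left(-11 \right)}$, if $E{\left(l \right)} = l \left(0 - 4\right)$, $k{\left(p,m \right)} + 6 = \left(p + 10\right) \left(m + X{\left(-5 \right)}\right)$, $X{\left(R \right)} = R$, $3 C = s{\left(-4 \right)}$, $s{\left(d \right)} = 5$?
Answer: $- \frac{14845}{3} \approx -4948.3$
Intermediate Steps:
$C = \frac{5}{3}$ ($C = \frac{1}{3} \cdot 5 = \frac{5}{3} \approx 1.6667$)
$k{\left(p,m \right)} = -6 + \left(-5 + m\right) \left(10 + p\right)$ ($k{\left(p,m \right)} = -6 + \left(p + 10\right) \left(m - 5\right) = -6 + \left(10 + p\right) \left(-5 + m\right) = -6 + \left(-5 + m\right) \left(10 + p\right)$)
$E{\left(l \right)} = - 4 l$ ($E{\left(l \right)} = l \left(-4\right) = - 4 l$)
$\left(-9\right) \left(-1\right) + k{\left(22,C \right)} E{\left(-11 \right)} = \left(-9\right) \left(-1\right) + \left(-56 - 110 + 10 \cdot \frac{5}{3} + \frac{5}{3} \cdot 22\right) \left(\left(-4\right) \left(-11\right)\right) = 9 + \left(-56 - 110 + \frac{50}{3} + \frac{110}{3}\right) 44 = 9 - \frac{14872}{3} = - \frac{14845}{3}$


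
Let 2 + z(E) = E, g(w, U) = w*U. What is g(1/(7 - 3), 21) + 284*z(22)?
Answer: 22741/4 ≈ 5685.3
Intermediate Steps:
g(w, U) = U*w
z(E) = -2 + E
g(1/(7 - 3), 21) + 284*z(22) = 21/(7 - 3) + 284*(-2 + 22) = 21/4 + 284*20 = 21*(1/4) + 5680 = 21/4 + 5680 = 22741/4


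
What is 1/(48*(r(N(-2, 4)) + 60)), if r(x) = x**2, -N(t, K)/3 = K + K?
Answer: 1/30528 ≈ 3.2757e-5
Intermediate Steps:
N(t, K) = -6*K (N(t, K) = -3*(K + K) = -6*K)
1/(48*(r(N(-2, 4)) + 60)) = 1/(48*((-6*4)**2 + 60)) = 1/(48*((-24)**2 + 60)) = 1/(48*(576 + 60)) = 1/(48*636) = 1/30528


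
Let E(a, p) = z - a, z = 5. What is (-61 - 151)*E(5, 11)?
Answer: 0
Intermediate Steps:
E(a, p) = 5 - a
(-61 - 151)*E(5, 11) = (-61 - 151)*(5 - 1*5) = -212*(5 - 5) = -212*0 = 0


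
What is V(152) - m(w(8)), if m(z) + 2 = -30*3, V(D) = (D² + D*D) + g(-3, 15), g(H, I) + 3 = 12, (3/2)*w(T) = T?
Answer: 46309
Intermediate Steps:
w(T) = 2*T/3
g(H, I) = 9 (g(H, I) = -3 + 12 = 9)
V(D) = 9 + 2*D² (V(D) = (D² + D*D) + 9 = (D² + D²) + 9 = 2*D² + 9 = 9 + 2*D²)
m(z) = -92 (m(z) = -2 - 30*3 = -2 - 90 = -92)
V(152) - m(w(8)) = (9 + 2*152²) - 1*(-92) = (9 + 2*23104) + 92 = (9 + 46208) + 92 = 46217 + 92 = 46309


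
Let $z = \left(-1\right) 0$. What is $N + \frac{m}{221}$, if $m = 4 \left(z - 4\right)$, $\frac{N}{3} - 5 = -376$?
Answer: $- \frac{245989}{221} \approx -1113.1$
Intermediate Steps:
$N = -1113$ ($N = 15 + 3 \left(-376\right) = 15 - 1128 = -1113$)
$z = 0$
$m = -16$ ($m = 4 \left(0 - 4\right) = 4 \left(-4\right) = -16$)
$N + \frac{m}{221} = -1113 + \frac{1}{221} \left(-16\right) = -1113 - \frac{16}{221} = - \frac{245989}{221}$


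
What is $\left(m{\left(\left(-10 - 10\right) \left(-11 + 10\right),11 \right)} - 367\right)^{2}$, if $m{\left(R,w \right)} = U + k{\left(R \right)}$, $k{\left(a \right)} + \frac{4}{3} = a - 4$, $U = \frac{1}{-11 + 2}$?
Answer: $\frac{10061584}{81} \approx 1.2422 \cdot 10^{5}$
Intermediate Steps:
$U = - \frac{1}{9}$ ($U = \frac{1}{-9} = - \frac{1}{9} \approx -0.11111$)
$k{\left(a \right)} = - \frac{16}{3} + a$ ($k{\left(a \right)} = - \frac{4}{3} + \left(a - 4\right) = - \frac{4}{3} + \left(-4 + a\right) = - \frac{16}{3} + a$)
$m{\left(R,w \right)} = - \frac{49}{9} + R$ ($m{\left(R,w \right)} = - \frac{1}{9} + \left(- \frac{16}{3} + R\right) = - \frac{49}{9} + R$)
$\left(m{\left(\left(-10 - 10\right) \left(-11 + 10\right),11 \right)} - 367\right)^{2} = \left(\left(- \frac{49}{9} + \left(-10 - 10\right) \left(-11 + 10\right)\right) - 367\right)^{2} = \left(\left(- \frac{49}{9} - -20\right) - 367\right)^{2} = \left(\left(- \frac{49}{9} + 20\right) - 367\right)^{2} = \left(\frac{131}{9} - 367\right)^{2} = \left(- \frac{3172}{9}\right)^{2} = \frac{10061584}{81}$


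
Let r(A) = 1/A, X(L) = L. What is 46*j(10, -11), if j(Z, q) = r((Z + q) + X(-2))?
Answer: -46/3 ≈ -15.333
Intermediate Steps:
j(Z, q) = 1/(-2 + Z + q) (j(Z, q) = 1/((Z + q) - 2) = 1/(-2 + Z + q))
46*j(10, -11) = 46/(-2 + 10 - 11) = 46/(-3) = 46*(-1/3) = -46/3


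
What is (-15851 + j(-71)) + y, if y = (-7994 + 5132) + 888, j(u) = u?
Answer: -17896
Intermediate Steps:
y = -1974 (y = -2862 + 888 = -1974)
(-15851 + j(-71)) + y = (-15851 - 71) - 1974 = -15922 - 1974 = -17896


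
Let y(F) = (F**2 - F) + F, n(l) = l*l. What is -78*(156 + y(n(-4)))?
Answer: -32136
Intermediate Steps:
n(l) = l**2
y(F) = F**2
-78*(156 + y(n(-4))) = -78*(156 + ((-4)**2)**2) = -78*(156 + 16**2) = -78*(156 + 256) = -78*412 = -32136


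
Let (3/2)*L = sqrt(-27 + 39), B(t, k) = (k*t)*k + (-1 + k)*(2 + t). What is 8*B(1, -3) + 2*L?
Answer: -24 + 8*sqrt(3)/3 ≈ -19.381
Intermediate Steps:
B(t, k) = t*k**2 + (-1 + k)*(2 + t)
L = 4*sqrt(3)/3 (L = 2*sqrt(-27 + 39)/3 = 2*sqrt(12)/3 = 2*(2*sqrt(3))/3 = 4*sqrt(3)/3 ≈ 2.3094)
8*B(1, -3) + 2*L = 8*(-2 - 1*1 + 2*(-3) - 3*1 + 1*(-3)**2) + 2*(4*sqrt(3)/3) = 8*(-2 - 1 - 6 - 3 + 1*9) + 8*sqrt(3)/3 = 8*(-2 - 1 - 6 - 3 + 9) + 8*sqrt(3)/3 = 8*(-3) + 8*sqrt(3)/3 = -24 + 8*sqrt(3)/3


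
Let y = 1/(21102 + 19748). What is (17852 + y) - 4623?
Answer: 540404651/40850 ≈ 13229.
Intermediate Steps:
y = 1/40850 ≈ 2.4480e-5
(17852 + y) - 4623 = (17852 + 1/40850) - 4623 = 729254201/40850 - 4623 = 540404651/40850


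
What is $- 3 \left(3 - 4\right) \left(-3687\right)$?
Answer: $-11061$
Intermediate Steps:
$- 3 \left(3 - 4\right) \left(-3687\right) = \left(-3\right) \left(-1\right) \left(-3687\right) = 3 \left(-3687\right) = -11061$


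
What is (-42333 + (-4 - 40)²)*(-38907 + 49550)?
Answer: -429945271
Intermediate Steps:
(-42333 + (-4 - 40)²)*(-38907 + 49550) = (-42333 + (-44)²)*10643 = (-42333 + 1936)*10643 = -40397*10643 = -429945271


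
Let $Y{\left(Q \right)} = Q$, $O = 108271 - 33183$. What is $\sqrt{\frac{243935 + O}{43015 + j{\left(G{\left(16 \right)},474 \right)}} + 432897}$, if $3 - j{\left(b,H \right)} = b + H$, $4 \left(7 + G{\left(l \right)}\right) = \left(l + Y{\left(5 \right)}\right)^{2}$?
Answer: $\frac{\sqrt{103108110812709}}{15433} \approx 657.96$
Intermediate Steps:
$O = 75088$ ($O = 108271 - 33183 = 75088$)
$G{\left(l \right)} = -7 + \frac{\left(5 + l\right)^{2}}{4}$ ($G{\left(l \right)} = -7 + \frac{\left(l + 5\right)^{2}}{4} = -7 + \frac{\left(5 + l\right)^{2}}{4}$)
$j{\left(b,H \right)} = 3 - H - b$ ($j{\left(b,H \right)} = 3 - \left(b + H\right) = 3 - \left(H + b\right) = 3 - H - b$)
$\sqrt{\frac{243935 + O}{43015 + j{\left(G{\left(16 \right)},474 \right)}} + 432897} = \sqrt{\frac{243935 + 75088}{43015 - \left(464 + \frac{\left(5 + 16\right)^{2}}{4}\right)} + 432897} = \sqrt{\frac{319023}{43015 - \left(464 + \frac{441}{4}\right)} + 432897} = \sqrt{\frac{319023}{43015 - \frac{2297}{4}} + 432897} = \sqrt{\frac{319023}{\frac{169763}{4}} + 432897} = \sqrt{319023 \cdot \frac{4}{169763} + 432897} = \sqrt{\frac{1276092}{169763} + 432897} = \sqrt{\frac{73491169503}{169763}} = \frac{\sqrt{103108110812709}}{15433}$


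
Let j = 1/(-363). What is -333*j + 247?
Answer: 29998/121 ≈ 247.92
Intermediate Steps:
j = -1/363 ≈ -0.0027548
-333*j + 247 = -333*(-1/363) + 247 = 111/121 + 247 = 29998/121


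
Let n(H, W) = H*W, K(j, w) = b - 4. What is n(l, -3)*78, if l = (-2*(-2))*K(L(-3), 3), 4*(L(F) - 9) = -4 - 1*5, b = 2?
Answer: 1872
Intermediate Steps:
L(F) = 27/4 (L(F) = 9 + (-4 - 1*5)/4 = 9 + (-4 - 5)/4 = 9 + (1/4)*(-9) = 9 - 9/4 = 27/4)
K(j, w) = -2 (K(j, w) = 2 - 4 = -2)
l = -8 (l = -2*(-2)*(-2) = 4*(-2) = -8)
n(l, -3)*78 = -8*(-3)*78 = 24*78 = 1872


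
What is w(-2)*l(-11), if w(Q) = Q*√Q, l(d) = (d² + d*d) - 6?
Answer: -472*I*√2 ≈ -667.51*I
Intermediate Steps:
l(d) = -6 + 2*d² (l(d) = (d² + d²) - 6 = 2*d² - 6 = -6 + 2*d²)
w(Q) = Q^(3/2)
w(-2)*l(-11) = (-2)^(3/2)*(-6 + 2*(-11)²) = (-2*I*√2)*(-6 + 2*121) = (-2*I*√2)*(-6 + 242) = -2*I*√2*236 = -472*I*√2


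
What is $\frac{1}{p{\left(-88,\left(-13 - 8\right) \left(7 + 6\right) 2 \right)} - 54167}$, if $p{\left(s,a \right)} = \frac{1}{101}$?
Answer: $- \frac{101}{5470866} \approx -1.8461 \cdot 10^{-5}$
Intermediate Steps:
$p{\left(s,a \right)} = \frac{1}{101}$
$\frac{1}{p{\left(-88,\left(-13 - 8\right) \left(7 + 6\right) 2 \right)} - 54167} = \frac{1}{\frac{1}{101} - 54167} = \frac{1}{- \frac{5470866}{101}} = - \frac{101}{5470866}$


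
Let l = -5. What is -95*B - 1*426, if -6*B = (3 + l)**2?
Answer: -1088/3 ≈ -362.67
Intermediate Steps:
B = -2/3 (B = -(3 - 5)**2/6 = -1/6*(-2)**2 = -1/6*4 = -2/3 ≈ -0.66667)
-95*B - 1*426 = -95*(-2/3) - 1*426 = 190/3 - 426 = -1088/3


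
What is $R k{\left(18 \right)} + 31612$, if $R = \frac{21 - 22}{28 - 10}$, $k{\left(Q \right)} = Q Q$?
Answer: $31594$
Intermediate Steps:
$k{\left(Q \right)} = Q^{2}$
$R = - \frac{1}{18} \approx -0.055556$
$R k{\left(18 \right)} + 31612 = - \frac{18^{2}}{18} + 31612 = \left(- \frac{1}{18}\right) 324 + 31612 = -18 + 31612 = 31594$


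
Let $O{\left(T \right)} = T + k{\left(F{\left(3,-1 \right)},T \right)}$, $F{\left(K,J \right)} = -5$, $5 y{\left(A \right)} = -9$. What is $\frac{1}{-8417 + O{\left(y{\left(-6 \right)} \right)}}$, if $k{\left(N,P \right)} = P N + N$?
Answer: $- \frac{5}{42074} \approx -0.00011884$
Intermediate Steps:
$y{\left(A \right)} = - \frac{9}{5}$ ($y{\left(A \right)} = \frac{1}{5} \left(-9\right) = - \frac{9}{5}$)
$k{\left(N,P \right)} = N + N P$ ($k{\left(N,P \right)} = N P + N = N + N P$)
$O{\left(T \right)} = -5 - 4 T$ ($O{\left(T \right)} = T - 5 \left(1 + T\right) = T - \left(5 + 5 T\right) = -5 - 4 T$)
$\frac{1}{-8417 + O{\left(y{\left(-6 \right)} \right)}} = \frac{1}{-8417 - - \frac{11}{5}} = \frac{1}{-8417 + \left(-5 + \frac{36}{5}\right)} = \frac{1}{-8417 + \frac{11}{5}} = \frac{1}{- \frac{42074}{5}} = - \frac{5}{42074}$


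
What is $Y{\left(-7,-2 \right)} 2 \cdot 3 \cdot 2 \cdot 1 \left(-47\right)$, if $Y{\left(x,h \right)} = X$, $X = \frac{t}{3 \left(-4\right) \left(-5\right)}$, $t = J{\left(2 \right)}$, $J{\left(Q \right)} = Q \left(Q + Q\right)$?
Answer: $- \frac{376}{5} \approx -75.2$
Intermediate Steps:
$J{\left(Q \right)} = 2 Q^{2}$ ($J{\left(Q \right)} = Q 2 Q = 2 Q^{2}$)
$t = 8$ ($t = 2 \cdot 2^{2} = 2 \cdot 4 = 8$)
$X = \frac{2}{15}$ ($X = \frac{8}{3 \left(-4\right) \left(-5\right)} = \frac{8}{\left(-12\right) \left(-5\right)} = \frac{8}{60} = 8 \cdot \frac{1}{60} = \frac{2}{15} \approx 0.13333$)
$Y{\left(x,h \right)} = \frac{2}{15}$
$Y{\left(-7,-2 \right)} 2 \cdot 3 \cdot 2 \cdot 1 \left(-47\right) = \frac{2 \cdot 2 \cdot 3 \cdot 2 \cdot 1}{15} \left(-47\right) = \frac{2 \cdot 6 \cdot 2}{15} \left(-47\right) = \frac{2}{15} \cdot 12 \left(-47\right) = \frac{8}{5} \left(-47\right) = - \frac{376}{5}$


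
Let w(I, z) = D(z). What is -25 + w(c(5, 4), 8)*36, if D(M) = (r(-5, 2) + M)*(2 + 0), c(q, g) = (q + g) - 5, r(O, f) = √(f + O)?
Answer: 551 + 72*I*√3 ≈ 551.0 + 124.71*I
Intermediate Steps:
r(O, f) = √(O + f)
c(q, g) = -5 + g + q (c(q, g) = (g + q) - 5 = -5 + g + q)
D(M) = 2*M + 2*I*√3 (D(M) = (√(-5 + 2) + M)*(2 + 0) = (√(-3) + M)*2 = (I*√3 + M)*2 = (M + I*√3)*2 = 2*M + 2*I*√3)
w(I, z) = 2*z + 2*I*√3
-25 + w(c(5, 4), 8)*36 = -25 + (2*8 + 2*I*√3)*36 = -25 + (16 + 2*I*√3)*36 = -25 + (576 + 72*I*√3) = 551 + 72*I*√3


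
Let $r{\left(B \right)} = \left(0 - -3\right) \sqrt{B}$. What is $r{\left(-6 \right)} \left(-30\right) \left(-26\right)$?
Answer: $2340 i \sqrt{6} \approx 5731.8 i$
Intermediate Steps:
$r{\left(B \right)} = 3 \sqrt{B}$ ($r{\left(B \right)} = \left(0 + 3\right) \sqrt{B} = 3 \sqrt{B}$)
$r{\left(-6 \right)} \left(-30\right) \left(-26\right) = 3 \sqrt{-6} \left(-30\right) \left(-26\right) = 3 i \sqrt{6} \left(-30\right) \left(-26\right) = - 90 i \sqrt{6} \left(-26\right) = 2340 i \sqrt{6}$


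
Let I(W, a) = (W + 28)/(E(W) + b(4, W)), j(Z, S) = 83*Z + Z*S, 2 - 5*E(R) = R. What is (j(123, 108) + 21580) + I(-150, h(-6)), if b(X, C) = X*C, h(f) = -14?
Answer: 64184257/1424 ≈ 45073.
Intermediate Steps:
E(R) = 2/5 - R/5
j(Z, S) = 83*Z + S*Z
b(X, C) = C*X
I(W, a) = (28 + W)/(2/5 + 19*W/5) (I(W, a) = (W + 28)/((2/5 - W/5) + W*4) = (28 + W)/((2/5 - W/5) + 4*W) = (28 + W)/(2/5 + 19*W/5))
(j(123, 108) + 21580) + I(-150, h(-6)) = (123*(83 + 108) + 21580) + 5*(28 - 150)/(2 + 19*(-150)) = (123*191 + 21580) + 5*(-122)/(2 - 2850) = (23493 + 21580) + 5*(-122)/(-2848) = 45073 + 5*(-1/2848)*(-122) = 45073 + 305/1424 = 64184257/1424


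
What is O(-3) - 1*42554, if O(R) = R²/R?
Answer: -42557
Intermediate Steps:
O(R) = R
O(-3) - 1*42554 = -3 - 1*42554 = -3 - 42554 = -42557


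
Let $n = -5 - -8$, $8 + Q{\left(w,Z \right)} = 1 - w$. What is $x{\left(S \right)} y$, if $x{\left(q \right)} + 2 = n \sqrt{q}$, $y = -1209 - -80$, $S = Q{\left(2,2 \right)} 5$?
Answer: $2258 - 10161 i \sqrt{5} \approx 2258.0 - 22721.0 i$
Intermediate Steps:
$Q{\left(w,Z \right)} = -7 - w$ ($Q{\left(w,Z \right)} = -8 - \left(-1 + w\right) = -7 - w$)
$S = -45$ ($S = \left(-7 - 2\right) 5 = \left(-9\right) 5 = -45$)
$y = -1129$ ($y = -1209 + 80 = -1129$)
$n = 3$ ($n = -5 + 8 = 3$)
$x{\left(q \right)} = -2 + 3 \sqrt{q}$
$x{\left(S \right)} y = \left(-2 + 3 \sqrt{-45}\right) \left(-1129\right) = \left(-2 + 3 \cdot 3 i \sqrt{5}\right) \left(-1129\right) = \left(-2 + 9 i \sqrt{5}\right) \left(-1129\right) = 2258 - 10161 i \sqrt{5}$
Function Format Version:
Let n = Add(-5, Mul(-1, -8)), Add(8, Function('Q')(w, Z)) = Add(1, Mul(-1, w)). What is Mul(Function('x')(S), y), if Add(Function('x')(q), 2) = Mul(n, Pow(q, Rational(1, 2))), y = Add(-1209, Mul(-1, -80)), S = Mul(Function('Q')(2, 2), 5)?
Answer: Add(2258, Mul(-10161, I, Pow(5, Rational(1, 2)))) ≈ Add(2258.0, Mul(-22721., I))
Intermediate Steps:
Function('Q')(w, Z) = Add(-7, Mul(-1, w)) (Function('Q')(w, Z) = Add(-8, Add(1, Mul(-1, w))) = Add(-7, Mul(-1, w)))
S = -45 (S = Mul(Add(-7, Mul(-1, 2)), 5) = Mul(Add(-7, -2), 5) = Mul(-9, 5) = -45)
y = -1129 (y = Add(-1209, 80) = -1129)
n = 3 (n = Add(-5, 8) = 3)
Function('x')(q) = Add(-2, Mul(3, Pow(q, Rational(1, 2))))
Mul(Function('x')(S), y) = Mul(Add(-2, Mul(3, Pow(-45, Rational(1, 2)))), -1129) = Mul(Add(-2, Mul(3, Mul(3, I, Pow(5, Rational(1, 2))))), -1129) = Mul(Add(-2, Mul(9, I, Pow(5, Rational(1, 2)))), -1129) = Add(2258, Mul(-10161, I, Pow(5, Rational(1, 2))))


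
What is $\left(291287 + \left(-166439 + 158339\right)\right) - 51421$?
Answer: $231766$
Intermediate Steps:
$\left(291287 + \left(-166439 + 158339\right)\right) - 51421 = \left(291287 - 8100\right) - 51421 = 283187 - 51421 = 231766$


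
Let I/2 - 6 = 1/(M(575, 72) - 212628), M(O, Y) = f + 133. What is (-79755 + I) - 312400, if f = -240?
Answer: -83422541107/212735 ≈ -3.9214e+5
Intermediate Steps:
M(O, Y) = -107 (M(O, Y) = -240 + 133 = -107)
I = 2552818/212735 (I = 12 + 2/(-107 - 212628) = 12 + 2/(-212735) = 12 + 2*(-1/212735) = 12 - 2/212735 = 2552818/212735 ≈ 12.000)
(-79755 + I) - 312400 = (-79755 + 2552818/212735) - 312400 = -16964127107/212735 - 312400 = -83422541107/212735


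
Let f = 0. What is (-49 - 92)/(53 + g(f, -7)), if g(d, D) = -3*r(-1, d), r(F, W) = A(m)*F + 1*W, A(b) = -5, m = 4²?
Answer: -141/38 ≈ -3.7105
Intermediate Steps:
m = 16
r(F, W) = W - 5*F (r(F, W) = -5*F + 1*W = -5*F + W = W - 5*F)
g(d, D) = -15 - 3*d (g(d, D) = -3*(d - 5*(-1)) = -3*(d + 5) = -3*(5 + d) = -15 - 3*d)
(-49 - 92)/(53 + g(f, -7)) = (-49 - 92)/(53 + (-15 - 3*0)) = -141/(53 + (-15 + 0)) = -141/(53 - 15) = -141/38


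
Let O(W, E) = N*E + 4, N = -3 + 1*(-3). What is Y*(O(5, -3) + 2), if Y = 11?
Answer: 264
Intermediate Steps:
N = -6 (N = -3 - 3 = -6)
O(W, E) = 4 - 6*E (O(W, E) = -6*E + 4 = 4 - 6*E)
Y*(O(5, -3) + 2) = 11*((4 - 6*(-3)) + 2) = 11*((4 + 18) + 2) = 11*(22 + 2) = 11*24 = 264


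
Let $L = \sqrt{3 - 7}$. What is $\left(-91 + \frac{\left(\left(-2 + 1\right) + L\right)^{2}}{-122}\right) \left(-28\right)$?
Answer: $\frac{155386}{61} - \frac{56 i}{61} \approx 2547.3 - 0.91803 i$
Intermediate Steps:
$L = 2 i$ ($L = \sqrt{3 - 7} = \sqrt{-4} = 2 i \approx 2.0 i$)
$\left(-91 + \frac{\left(\left(-2 + 1\right) + L\right)^{2}}{-122}\right) \left(-28\right) = \left(-91 + \frac{\left(\left(-2 + 1\right) + 2 i\right)^{2}}{-122}\right) \left(-28\right) = \left(-91 + \left(-1 + 2 i\right)^{2} \left(- \frac{1}{122}\right)\right) \left(-28\right) = \left(-91 - \frac{\left(-1 + 2 i\right)^{2}}{122}\right) \left(-28\right) = 2548 + \frac{14 \left(-1 + 2 i\right)^{2}}{61}$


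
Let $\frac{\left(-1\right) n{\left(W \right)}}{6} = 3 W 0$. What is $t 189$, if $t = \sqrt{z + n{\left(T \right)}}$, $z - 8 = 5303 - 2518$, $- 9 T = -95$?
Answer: $1323 \sqrt{57} \approx 9988.4$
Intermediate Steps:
$T = \frac{95}{9}$ ($T = \left(- \frac{1}{9}\right) \left(-95\right) = \frac{95}{9} \approx 10.556$)
$n{\left(W \right)} = 0$ ($n{\left(W \right)} = - 6 \cdot 3 W 0 = \left(-6\right) 0 = 0$)
$z = 2793$ ($z = 8 + \left(5303 - 2518\right) = 8 + 2785 = 2793$)
$t = 7 \sqrt{57}$ ($t = \sqrt{2793 + 0} = \sqrt{2793} = 7 \sqrt{57} \approx 52.849$)
$t 189 = 7 \sqrt{57} \cdot 189 = 1323 \sqrt{57}$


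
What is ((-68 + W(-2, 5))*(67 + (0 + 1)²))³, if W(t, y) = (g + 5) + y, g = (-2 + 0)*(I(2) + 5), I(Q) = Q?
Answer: -117361115136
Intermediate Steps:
g = -14 (g = (-2 + 0)*(2 + 5) = -2*7 = -14)
W(t, y) = -9 + y (W(t, y) = (-14 + 5) + y = -9 + y)
((-68 + W(-2, 5))*(67 + (0 + 1)²))³ = ((-68 + (-9 + 5))*(67 + (0 + 1)²))³ = ((-68 - 4)*(67 + 1²))³ = (-72*(67 + 1))³ = (-72*68)³ = (-4896)³ = -117361115136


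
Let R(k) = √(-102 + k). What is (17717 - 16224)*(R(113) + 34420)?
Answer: 51389060 + 1493*√11 ≈ 5.1394e+7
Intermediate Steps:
(17717 - 16224)*(R(113) + 34420) = (17717 - 16224)*(√(-102 + 113) + 34420) = 1493*(√11 + 34420) = 1493*(34420 + √11) = 51389060 + 1493*√11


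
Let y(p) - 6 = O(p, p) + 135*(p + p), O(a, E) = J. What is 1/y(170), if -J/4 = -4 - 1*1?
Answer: 1/45926 ≈ 2.1774e-5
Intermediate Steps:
J = 20 (J = -4*(-4 - 1*1) = -4*(-4 - 1) = -4*(-5) = 20)
O(a, E) = 20
y(p) = 26 + 270*p (y(p) = 6 + (20 + 135*(p + p)) = 6 + (20 + 135*(2*p)) = 6 + (20 + 270*p) = 26 + 270*p)
1/y(170) = 1/(26 + 270*170) = 1/(26 + 45900) = 1/45926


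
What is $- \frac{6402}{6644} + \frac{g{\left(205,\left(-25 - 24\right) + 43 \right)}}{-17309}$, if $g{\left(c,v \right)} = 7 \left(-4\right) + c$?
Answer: $- \frac{5090373}{5227318} \approx -0.9738$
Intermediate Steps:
$g{\left(c,v \right)} = -28 + c$
$- \frac{6402}{6644} + \frac{g{\left(205,\left(-25 - 24\right) + 43 \right)}}{-17309} = - \frac{6402}{6644} + \frac{-28 + 205}{-17309} = \left(-6402\right) \frac{1}{6644} + 177 \left(- \frac{1}{17309}\right) = - \frac{291}{302} - \frac{177}{17309} = - \frac{5090373}{5227318}$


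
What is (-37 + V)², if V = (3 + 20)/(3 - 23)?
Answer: 582169/400 ≈ 1455.4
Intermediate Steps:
V = -23/20 (V = 23/(-20) = 23*(-1/20) = -23/20 ≈ -1.1500)
(-37 + V)² = (-37 - 23/20)² = (-763/20)² = 582169/400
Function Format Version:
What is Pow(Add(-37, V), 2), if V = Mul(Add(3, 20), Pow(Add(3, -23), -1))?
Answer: Rational(582169, 400) ≈ 1455.4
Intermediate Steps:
V = Rational(-23, 20) (V = Mul(23, Pow(-20, -1)) = Mul(23, Rational(-1, 20)) = Rational(-23, 20) ≈ -1.1500)
Pow(Add(-37, V), 2) = Pow(Add(-37, Rational(-23, 20)), 2) = Pow(Rational(-763, 20), 2) = Rational(582169, 400)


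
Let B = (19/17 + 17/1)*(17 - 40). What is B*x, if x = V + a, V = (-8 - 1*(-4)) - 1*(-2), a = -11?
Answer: 92092/17 ≈ 5417.2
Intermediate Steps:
V = -2 (V = (-8 + 4) + 2 = -4 + 2 = -2)
B = -7084/17 (B = (19*(1/17) + 17*1)*(-23) = (19/17 + 17)*(-23) = (308/17)*(-23) = -7084/17 ≈ -416.71)
x = -13 (x = -2 - 11 = -13)
B*x = -7084/17*(-13) = 92092/17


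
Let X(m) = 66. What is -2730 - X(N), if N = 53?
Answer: -2796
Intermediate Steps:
-2730 - X(N) = -2730 - 1*66 = -2730 - 66 = -2796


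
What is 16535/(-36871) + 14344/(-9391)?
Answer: -684157809/346255561 ≈ -1.9759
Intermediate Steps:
16535/(-36871) + 14344/(-9391) = 16535*(-1/36871) + 14344*(-1/9391) = -16535/36871 - 14344/9391 = -684157809/346255561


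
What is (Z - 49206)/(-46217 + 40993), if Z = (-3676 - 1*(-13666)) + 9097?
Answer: 30119/5224 ≈ 5.7655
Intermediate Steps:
Z = 19087 (Z = (-3676 + 13666) + 9097 = 9990 + 9097 = 19087)
(Z - 49206)/(-46217 + 40993) = (19087 - 49206)/(-46217 + 40993) = -30119/(-5224) = -30119*(-1/5224) = 30119/5224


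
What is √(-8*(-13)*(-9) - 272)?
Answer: 2*I*√302 ≈ 34.756*I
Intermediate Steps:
√(-8*(-13)*(-9) - 272) = √(104*(-9) - 272) = √(-936 - 272) = √(-1208) = 2*I*√302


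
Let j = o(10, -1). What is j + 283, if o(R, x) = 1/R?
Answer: 2831/10 ≈ 283.10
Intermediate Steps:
j = ⅒ (j = 1/10 = ⅒ ≈ 0.10000)
j + 283 = ⅒ + 283 = 2831/10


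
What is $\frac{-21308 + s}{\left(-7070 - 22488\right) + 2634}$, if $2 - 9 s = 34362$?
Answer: $\frac{56533}{60579} \approx 0.93321$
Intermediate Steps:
$s = - \frac{34360}{9}$ ($s = \frac{2}{9} - 3818 = - \frac{34360}{9} \approx -3817.8$)
$\frac{-21308 + s}{\left(-7070 - 22488\right) + 2634} = \frac{-21308 - \frac{34360}{9}}{\left(-7070 - 22488\right) + 2634} = - \frac{226132}{9 \left(\left(-7070 - 22488\right) + 2634\right)} = - \frac{226132}{9 \left(-29558 + 2634\right)} = - \frac{226132}{9 \left(-26924\right)} = \left(- \frac{226132}{9}\right) \left(- \frac{1}{26924}\right) = \frac{56533}{60579}$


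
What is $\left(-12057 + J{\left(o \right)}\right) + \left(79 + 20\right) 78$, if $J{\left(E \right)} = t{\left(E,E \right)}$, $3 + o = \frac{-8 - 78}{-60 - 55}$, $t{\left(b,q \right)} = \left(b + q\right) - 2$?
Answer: $- \frac{499273}{115} \approx -4341.5$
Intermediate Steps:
$t{\left(b,q \right)} = -2 + b + q$
$o = - \frac{259}{115}$ ($o = -3 + \frac{-8 - 78}{-60 - 55} = -3 - \frac{86}{-115} = -3 - - \frac{86}{115} = -3 + \frac{86}{115} = - \frac{259}{115} \approx -2.2522$)
$J{\left(E \right)} = -2 + 2 E$ ($J{\left(E \right)} = -2 + E + E = -2 + 2 E$)
$\left(-12057 + J{\left(o \right)}\right) + \left(79 + 20\right) 78 = \left(-12057 + \left(-2 + 2 \left(- \frac{259}{115}\right)\right)\right) + \left(79 + 20\right) 78 = \left(-12057 - \frac{748}{115}\right) + 99 \cdot 78 = \left(-12057 - \frac{748}{115}\right) + 7722 = - \frac{1387303}{115} + 7722 = - \frac{499273}{115}$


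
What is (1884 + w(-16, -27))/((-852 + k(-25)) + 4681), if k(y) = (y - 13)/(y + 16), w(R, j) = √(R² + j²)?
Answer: 16956/34499 + 9*√985/34499 ≈ 0.49968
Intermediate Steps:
k(y) = (-13 + y)/(16 + y)
(1884 + w(-16, -27))/((-852 + k(-25)) + 4681) = (1884 + √((-16)² + (-27)²))/((-852 + (-13 - 25)/(16 - 25)) + 4681) = (1884 + √(256 + 729))/((-852 - 38/(-9)) + 4681) = (1884 + √985)/((-852 - ⅑*(-38)) + 4681) = (1884 + √985)/((-852 + 38/9) + 4681) = (1884 + √985)/(-7630/9 + 4681) = (1884 + √985)/(34499/9) = (1884 + √985)*(9/34499) = 16956/34499 + 9*√985/34499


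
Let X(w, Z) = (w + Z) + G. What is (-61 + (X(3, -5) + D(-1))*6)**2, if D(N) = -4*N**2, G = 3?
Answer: 6241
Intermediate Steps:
X(w, Z) = 3 + Z + w (X(w, Z) = (w + Z) + 3 = (Z + w) + 3 = 3 + Z + w)
(-61 + (X(3, -5) + D(-1))*6)**2 = (-61 + ((3 - 5 + 3) - 4*(-1)**2)*6)**2 = (-61 + (1 - 4*1)*6)**2 = (-61 + (1 - 4)*6)**2 = (-61 - 3*6)**2 = (-61 - 18)**2 = (-79)**2 = 6241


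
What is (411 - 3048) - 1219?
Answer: -3856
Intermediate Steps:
(411 - 3048) - 1219 = -2637 - 1219 = -3856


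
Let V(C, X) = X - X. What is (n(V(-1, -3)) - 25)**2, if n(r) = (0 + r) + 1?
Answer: 576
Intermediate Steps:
V(C, X) = 0
n(r) = 1 + r (n(r) = r + 1 = 1 + r)
(n(V(-1, -3)) - 25)**2 = ((1 + 0) - 25)**2 = (1 - 25)**2 = (-24)**2 = 576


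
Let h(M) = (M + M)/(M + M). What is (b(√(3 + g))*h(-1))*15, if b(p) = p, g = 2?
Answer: 15*√5 ≈ 33.541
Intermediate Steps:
h(M) = 1 (h(M) = (2*M)/((2*M)) = (2*M)*(1/(2*M)) = 1)
(b(√(3 + g))*h(-1))*15 = (√(3 + 2)*1)*15 = (√5*1)*15 = √5*15 = 15*√5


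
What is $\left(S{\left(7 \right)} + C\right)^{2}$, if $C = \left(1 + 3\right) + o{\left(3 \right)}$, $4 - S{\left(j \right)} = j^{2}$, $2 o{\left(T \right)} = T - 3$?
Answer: $1681$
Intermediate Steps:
$o{\left(T \right)} = - \frac{3}{2} + \frac{T}{2}$ ($o{\left(T \right)} = \frac{T - 3}{2} = \frac{-3 + T}{2} = - \frac{3}{2} + \frac{T}{2}$)
$S{\left(j \right)} = 4 - j^{2}$
$C = 4$ ($C = \left(1 + 3\right) + \left(- \frac{3}{2} + \frac{1}{2} \cdot 3\right) = 4 + \left(- \frac{3}{2} + \frac{3}{2}\right) = 4 + 0 = 4$)
$\left(S{\left(7 \right)} + C\right)^{2} = \left(\left(4 - 7^{2}\right) + 4\right)^{2} = \left(\left(4 - 49\right) + 4\right)^{2} = \left(-45 + 4\right)^{2} = \left(-41\right)^{2} = 1681$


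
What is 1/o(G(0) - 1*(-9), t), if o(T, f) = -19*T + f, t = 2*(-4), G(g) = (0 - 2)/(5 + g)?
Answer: -5/857 ≈ -0.0058343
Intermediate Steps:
G(g) = -2/(5 + g)
t = -8
o(T, f) = f - 19*T
1/o(G(0) - 1*(-9), t) = 1/(-8 - 19*(-2/(5 + 0) - 1*(-9))) = 1/(-8 - 19*(-2/5 + 9)) = 1/(-8 - 19*(-2*⅕ + 9)) = 1/(-8 - 19*(-⅖ + 9)) = 1/(-8 - 19*43/5) = 1/(-8 - 817/5) = 1/(-857/5) = -5/857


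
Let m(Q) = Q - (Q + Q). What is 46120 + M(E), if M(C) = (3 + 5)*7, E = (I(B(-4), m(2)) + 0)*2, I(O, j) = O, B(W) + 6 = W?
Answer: 46176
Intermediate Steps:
m(Q) = -Q (m(Q) = Q - 2*Q = -Q)
B(W) = -6 + W
E = -20 (E = ((-6 - 4) + 0)*2 = (-10 + 0)*2 = -10*2 = -20)
M(C) = 56 (M(C) = 8*7 = 56)
46120 + M(E) = 46120 + 56 = 46176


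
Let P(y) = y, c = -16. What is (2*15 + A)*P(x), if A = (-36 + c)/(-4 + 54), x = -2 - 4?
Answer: -4344/25 ≈ -173.76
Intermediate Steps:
x = -6
A = -26/25 (A = (-36 - 16)/(-4 + 54) = -52/50 = -52*1/50 = -26/25 ≈ -1.0400)
(2*15 + A)*P(x) = (2*15 - 26/25)*(-6) = (30 - 26/25)*(-6) = (724/25)*(-6) = -4344/25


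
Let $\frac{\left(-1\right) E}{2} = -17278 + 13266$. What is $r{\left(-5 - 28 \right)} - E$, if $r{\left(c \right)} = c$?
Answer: $-8057$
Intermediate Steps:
$E = 8024$ ($E = - 2 \left(-17278 + 13266\right) = \left(-2\right) \left(-4012\right) = 8024$)
$r{\left(-5 - 28 \right)} - E = \left(-5 - 28\right) - 8024 = -33 - 8024 = -8057$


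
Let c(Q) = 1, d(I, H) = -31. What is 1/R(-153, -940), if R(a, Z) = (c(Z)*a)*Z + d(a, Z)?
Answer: 1/143789 ≈ 6.9546e-6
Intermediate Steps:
R(a, Z) = -31 + Z*a (R(a, Z) = (1*a)*Z - 31 = a*Z - 31 = Z*a - 31 = -31 + Z*a)
1/R(-153, -940) = 1/(-31 - 940*(-153)) = 1/(-31 + 143820) = 1/143789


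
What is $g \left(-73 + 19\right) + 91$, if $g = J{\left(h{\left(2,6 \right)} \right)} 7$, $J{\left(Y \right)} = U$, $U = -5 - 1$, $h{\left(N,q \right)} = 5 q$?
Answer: $2359$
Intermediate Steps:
$U = -6$ ($U = -5 - 1 = -6$)
$J{\left(Y \right)} = -6$
$g = -42$ ($g = \left(-6\right) 7 = -42$)
$g \left(-73 + 19\right) + 91 = - 42 \left(-73 + 19\right) + 91 = \left(-42\right) \left(-54\right) + 91 = 2268 + 91 = 2359$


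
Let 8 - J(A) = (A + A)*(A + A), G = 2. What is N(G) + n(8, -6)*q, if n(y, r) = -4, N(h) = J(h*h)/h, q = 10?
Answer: -68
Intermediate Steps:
J(A) = 8 - 4*A² (J(A) = 8 - (A + A)*(A + A) = 8 - 2*A*2*A = 8 - 4*A²)
N(h) = (8 - 4*h⁴)/h
N(G) + n(8, -6)*q = 4*(2 - 1*2⁴)/2 - 4*10 = 4*(½)*(2 - 1*16) - 40 = 4*(½)*(2 - 16) - 40 = 4*(½)*(-14) - 40 = -28 - 40 = -68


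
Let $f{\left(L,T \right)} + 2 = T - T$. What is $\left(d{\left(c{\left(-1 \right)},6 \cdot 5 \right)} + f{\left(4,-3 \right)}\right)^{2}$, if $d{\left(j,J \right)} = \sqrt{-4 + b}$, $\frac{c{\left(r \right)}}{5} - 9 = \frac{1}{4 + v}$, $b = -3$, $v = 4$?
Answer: $\left(2 - i \sqrt{7}\right)^{2} \approx -3.0 - 10.583 i$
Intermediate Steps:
$f{\left(L,T \right)} = -2$ ($f{\left(L,T \right)} = -2 + \left(T - T\right) = -2 + 0 = -2$)
$c{\left(r \right)} = \frac{365}{8}$ ($c{\left(r \right)} = 45 + \frac{5}{4 + 4} = 45 + \frac{5}{8} = \frac{365}{8}$)
$d{\left(j,J \right)} = i \sqrt{7}$ ($d{\left(j,J \right)} = \sqrt{-4 - 3} = \sqrt{-7} = i \sqrt{7}$)
$\left(d{\left(c{\left(-1 \right)},6 \cdot 5 \right)} + f{\left(4,-3 \right)}\right)^{2} = \left(i \sqrt{7} - 2\right)^{2} = \left(-2 + i \sqrt{7}\right)^{2}$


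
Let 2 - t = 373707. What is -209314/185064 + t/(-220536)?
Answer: 958252909/1700553096 ≈ 0.56349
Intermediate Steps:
t = -373705 (t = 2 - 1*373707 = 2 - 373707 = -373705)
-209314/185064 + t/(-220536) = -209314/185064 - 373705/(-220536) = -209314*1/185064 - 373705*(-1/220536) = -104657/92532 + 373705/220536 = 958252909/1700553096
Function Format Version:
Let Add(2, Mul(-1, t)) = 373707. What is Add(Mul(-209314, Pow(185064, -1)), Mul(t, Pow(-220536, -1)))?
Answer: Rational(958252909, 1700553096) ≈ 0.56349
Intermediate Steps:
t = -373705 (t = Add(2, Mul(-1, 373707)) = Add(2, -373707) = -373705)
Add(Mul(-209314, Pow(185064, -1)), Mul(t, Pow(-220536, -1))) = Add(Mul(-209314, Pow(185064, -1)), Mul(-373705, Pow(-220536, -1))) = Add(Mul(-209314, Rational(1, 185064)), Mul(-373705, Rational(-1, 220536))) = Add(Rational(-104657, 92532), Rational(373705, 220536)) = Rational(958252909, 1700553096)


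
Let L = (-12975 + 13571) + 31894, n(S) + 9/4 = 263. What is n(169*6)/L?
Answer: 1043/129960 ≈ 0.0080255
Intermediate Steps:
n(S) = 1043/4 (n(S) = -9/4 + 263 = 1043/4)
L = 32490 (L = 596 + 31894 = 32490)
n(169*6)/L = (1043/4)/32490 = (1043/4)*(1/32490) = 1043/129960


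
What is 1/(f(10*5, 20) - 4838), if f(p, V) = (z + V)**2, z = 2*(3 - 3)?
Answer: -1/4438 ≈ -0.00022533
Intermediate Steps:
z = 0 (z = 2*0 = 0)
f(p, V) = V**2 (f(p, V) = (0 + V)**2 = V**2)
1/(f(10*5, 20) - 4838) = 1/(20**2 - 4838) = 1/(400 - 4838) = 1/(-4438) = -1/4438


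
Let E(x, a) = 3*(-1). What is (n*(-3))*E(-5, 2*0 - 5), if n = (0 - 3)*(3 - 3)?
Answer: 0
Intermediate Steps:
n = 0 (n = -3*0 = 0)
E(x, a) = -3
(n*(-3))*E(-5, 2*0 - 5) = (0*(-3))*(-3) = 0*(-3) = 0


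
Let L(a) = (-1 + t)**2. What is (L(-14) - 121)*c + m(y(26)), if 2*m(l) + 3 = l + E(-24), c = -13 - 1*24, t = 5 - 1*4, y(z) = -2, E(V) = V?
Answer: 8925/2 ≈ 4462.5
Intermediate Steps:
t = 1 (t = 5 - 4 = 1)
L(a) = 0 (L(a) = (-1 + 1)**2 = 0**2 = 0)
c = -37 (c = -13 - 24 = -37)
m(l) = -27/2 + l/2 (m(l) = -3/2 + (l - 24)/2 = -3/2 + (-24 + l)/2 = -3/2 + (-12 + l/2) = -27/2 + l/2)
(L(-14) - 121)*c + m(y(26)) = (0 - 121)*(-37) + (-27/2 + (1/2)*(-2)) = -121*(-37) + (-27/2 - 1) = 4477 - 29/2 = 8925/2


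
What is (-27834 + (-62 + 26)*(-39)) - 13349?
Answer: -39779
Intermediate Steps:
(-27834 + (-62 + 26)*(-39)) - 13349 = (-27834 - 36*(-39)) - 13349 = (-27834 + 1404) - 13349 = -26430 - 13349 = -39779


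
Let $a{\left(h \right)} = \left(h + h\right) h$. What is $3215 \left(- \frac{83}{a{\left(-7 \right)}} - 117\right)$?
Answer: $- \frac{37130035}{98} \approx -3.7888 \cdot 10^{5}$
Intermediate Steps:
$a{\left(h \right)} = 2 h^{2}$ ($a{\left(h \right)} = 2 h h = 2 h^{2}$)
$3215 \left(- \frac{83}{a{\left(-7 \right)}} - 117\right) = 3215 \left(- \frac{83}{2 \left(-7\right)^{2}} - 117\right) = 3215 \left(- \frac{83}{2 \cdot 49} - 117\right) = 3215 \left(- \frac{83}{98} - 117\right) = 3215 \left(- \frac{11549}{98}\right) = - \frac{37130035}{98}$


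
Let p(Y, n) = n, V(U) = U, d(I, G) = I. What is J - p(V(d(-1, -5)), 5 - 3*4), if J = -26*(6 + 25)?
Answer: -799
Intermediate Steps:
J = -806 (J = -26*31 = -806)
J - p(V(d(-1, -5)), 5 - 3*4) = -806 - (5 - 3*4) = -806 - (5 - 12) = -806 - 1*(-7) = -806 + 7 = -799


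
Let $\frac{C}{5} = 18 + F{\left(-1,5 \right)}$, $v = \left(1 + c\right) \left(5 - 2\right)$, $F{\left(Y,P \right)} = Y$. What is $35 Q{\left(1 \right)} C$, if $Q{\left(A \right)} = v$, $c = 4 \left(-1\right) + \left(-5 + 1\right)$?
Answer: $-62475$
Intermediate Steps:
$c = -8$ ($c = -4 - 4 = -8$)
$v = -21$ ($v = \left(1 - 8\right) \left(5 - 2\right) = \left(-7\right) 3 = -21$)
$Q{\left(A \right)} = -21$
$C = 85$ ($C = 5 \left(18 - 1\right) = 5 \cdot 17 = 85$)
$35 Q{\left(1 \right)} C = 35 \left(-21\right) 85 = \left(-735\right) 85 = -62475$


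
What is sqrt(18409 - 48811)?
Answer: 3*I*sqrt(3378) ≈ 174.36*I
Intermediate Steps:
sqrt(18409 - 48811) = sqrt(-30402) = 3*I*sqrt(3378)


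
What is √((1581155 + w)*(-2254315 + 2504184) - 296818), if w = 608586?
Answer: √547148097111 ≈ 7.3970e+5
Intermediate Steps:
√((1581155 + w)*(-2254315 + 2504184) - 296818) = √((1581155 + 608586)*(-2254315 + 2504184) - 296818) = √(2189741*249869 - 296818) = √(547148393929 - 296818) = √547148097111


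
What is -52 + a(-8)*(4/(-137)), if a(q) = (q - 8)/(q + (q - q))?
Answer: -7132/137 ≈ -52.058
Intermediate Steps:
a(q) = (-8 + q)/q (a(q) = (-8 + q)/(q + 0) = (-8 + q)/q)
-52 + a(-8)*(4/(-137)) = -52 + ((-8 - 8)/(-8))*(4/(-137)) = -52 + (-⅛*(-16))*(4*(-1/137)) = -52 + 2*(-4/137) = -52 - 8/137 = -7132/137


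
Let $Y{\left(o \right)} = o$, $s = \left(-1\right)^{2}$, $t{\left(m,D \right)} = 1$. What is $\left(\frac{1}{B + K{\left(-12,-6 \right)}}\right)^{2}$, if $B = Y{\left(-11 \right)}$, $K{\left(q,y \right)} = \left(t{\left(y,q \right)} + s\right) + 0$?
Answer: $\frac{1}{81} \approx 0.012346$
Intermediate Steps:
$s = 1$
$K{\left(q,y \right)} = 2$ ($K{\left(q,y \right)} = \left(1 + 1\right) + 0 = 2 + 0 = 2$)
$B = -11$
$\left(\frac{1}{B + K{\left(-12,-6 \right)}}\right)^{2} = \left(\frac{1}{-11 + 2}\right)^{2} = \left(\frac{1}{-9}\right)^{2} = \left(- \frac{1}{9}\right)^{2} = \frac{1}{81}$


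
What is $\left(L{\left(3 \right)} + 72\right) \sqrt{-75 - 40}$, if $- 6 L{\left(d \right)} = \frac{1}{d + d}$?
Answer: $\frac{2591 i \sqrt{115}}{36} \approx 771.82 i$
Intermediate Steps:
$L{\left(d \right)} = - \frac{1}{12 d}$ ($L{\left(d \right)} = - \frac{1}{6 \left(d + d\right)} = - \frac{1}{6 \cdot 2 d} = - \frac{\frac{1}{2} \frac{1}{d}}{6} = - \frac{1}{12 d}$)
$\left(L{\left(3 \right)} + 72\right) \sqrt{-75 - 40} = \left(- \frac{1}{12 \cdot 3} + 72\right) \sqrt{-75 - 40} = \left(\left(- \frac{1}{12}\right) \frac{1}{3} + 72\right) \sqrt{-115} = \left(- \frac{1}{36} + 72\right) i \sqrt{115} = \frac{2591 i \sqrt{115}}{36}$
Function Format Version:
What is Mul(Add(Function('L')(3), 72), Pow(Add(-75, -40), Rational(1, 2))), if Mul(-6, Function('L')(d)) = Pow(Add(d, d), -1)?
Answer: Mul(Rational(2591, 36), I, Pow(115, Rational(1, 2))) ≈ Mul(771.82, I)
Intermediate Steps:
Function('L')(d) = Mul(Rational(-1, 12), Pow(d, -1)) (Function('L')(d) = Mul(Rational(-1, 6), Pow(Add(d, d), -1)) = Mul(Rational(-1, 6), Pow(Mul(2, d), -1)) = Mul(Rational(-1, 6), Mul(Rational(1, 2), Pow(d, -1))) = Mul(Rational(-1, 12), Pow(d, -1)))
Mul(Add(Function('L')(3), 72), Pow(Add(-75, -40), Rational(1, 2))) = Mul(Add(Mul(Rational(-1, 12), Pow(3, -1)), 72), Pow(Add(-75, -40), Rational(1, 2))) = Mul(Add(Mul(Rational(-1, 12), Rational(1, 3)), 72), Pow(-115, Rational(1, 2))) = Mul(Add(Rational(-1, 36), 72), Mul(I, Pow(115, Rational(1, 2)))) = Mul(Rational(2591, 36), Mul(I, Pow(115, Rational(1, 2)))) = Mul(Rational(2591, 36), I, Pow(115, Rational(1, 2)))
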